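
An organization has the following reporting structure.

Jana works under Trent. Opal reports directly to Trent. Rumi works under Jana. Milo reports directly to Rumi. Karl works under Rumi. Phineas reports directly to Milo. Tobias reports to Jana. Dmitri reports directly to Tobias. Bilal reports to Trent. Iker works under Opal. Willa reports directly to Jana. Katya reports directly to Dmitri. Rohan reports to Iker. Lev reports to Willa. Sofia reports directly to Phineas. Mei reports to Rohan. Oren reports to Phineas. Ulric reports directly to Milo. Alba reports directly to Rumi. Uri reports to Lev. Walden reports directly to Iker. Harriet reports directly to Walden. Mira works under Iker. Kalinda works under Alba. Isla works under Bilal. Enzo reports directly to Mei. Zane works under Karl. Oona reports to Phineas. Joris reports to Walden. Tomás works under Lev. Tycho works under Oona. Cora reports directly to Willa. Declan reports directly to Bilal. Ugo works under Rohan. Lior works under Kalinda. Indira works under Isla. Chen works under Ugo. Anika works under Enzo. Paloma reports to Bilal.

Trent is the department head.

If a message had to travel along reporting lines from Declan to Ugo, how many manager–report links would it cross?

6

Declan is 2 levels below Trent, and Ugo is 4 levels below Trent (their lowest common manager). The shortest path runs up from Declan to Trent and back down to Ugo: 2 + 4 = 6 links.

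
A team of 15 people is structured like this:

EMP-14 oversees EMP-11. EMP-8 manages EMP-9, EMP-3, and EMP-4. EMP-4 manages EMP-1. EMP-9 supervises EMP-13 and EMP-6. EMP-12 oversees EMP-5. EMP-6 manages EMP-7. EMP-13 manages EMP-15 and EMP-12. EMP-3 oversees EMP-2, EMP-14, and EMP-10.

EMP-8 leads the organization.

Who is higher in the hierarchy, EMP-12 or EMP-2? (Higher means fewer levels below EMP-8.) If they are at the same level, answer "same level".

EMP-2

EMP-12 is 3 levels below EMP-8; EMP-2 is 2. EMP-2 is higher.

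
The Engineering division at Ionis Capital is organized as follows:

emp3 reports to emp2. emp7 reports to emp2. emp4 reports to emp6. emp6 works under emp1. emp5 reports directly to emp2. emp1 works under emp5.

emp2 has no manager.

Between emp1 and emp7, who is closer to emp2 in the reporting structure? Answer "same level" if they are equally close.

emp1 is 2 levels below emp2; emp7 is 1. emp7 is higher.

emp7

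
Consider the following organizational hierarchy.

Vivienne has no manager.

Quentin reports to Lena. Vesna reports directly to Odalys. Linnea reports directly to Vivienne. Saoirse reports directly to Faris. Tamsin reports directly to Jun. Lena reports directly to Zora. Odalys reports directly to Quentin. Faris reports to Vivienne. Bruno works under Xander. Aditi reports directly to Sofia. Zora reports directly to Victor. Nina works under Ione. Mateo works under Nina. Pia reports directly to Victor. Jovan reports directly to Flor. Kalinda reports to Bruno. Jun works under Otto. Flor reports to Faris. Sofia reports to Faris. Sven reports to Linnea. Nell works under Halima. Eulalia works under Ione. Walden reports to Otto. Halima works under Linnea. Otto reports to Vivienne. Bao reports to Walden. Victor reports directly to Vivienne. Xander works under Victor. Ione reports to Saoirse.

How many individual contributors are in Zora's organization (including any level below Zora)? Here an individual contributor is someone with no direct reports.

1

The only person in Zora's organization with no one reporting to them is Vesna. That is 1.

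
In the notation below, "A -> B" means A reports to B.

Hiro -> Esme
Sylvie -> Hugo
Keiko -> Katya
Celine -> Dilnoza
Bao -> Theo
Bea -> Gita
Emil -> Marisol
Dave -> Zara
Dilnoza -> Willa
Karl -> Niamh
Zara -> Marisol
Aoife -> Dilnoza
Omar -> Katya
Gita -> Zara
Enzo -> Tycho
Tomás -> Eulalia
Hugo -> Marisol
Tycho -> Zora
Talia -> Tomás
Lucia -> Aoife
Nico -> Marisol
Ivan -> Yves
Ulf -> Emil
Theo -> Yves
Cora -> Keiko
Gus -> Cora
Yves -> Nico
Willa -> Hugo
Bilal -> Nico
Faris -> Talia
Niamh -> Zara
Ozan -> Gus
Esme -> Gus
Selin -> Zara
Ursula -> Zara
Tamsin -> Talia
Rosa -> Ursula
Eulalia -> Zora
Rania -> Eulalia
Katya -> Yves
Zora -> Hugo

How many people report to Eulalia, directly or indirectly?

Eulalia directly manages Tomás, Rania. Under Tomás: Talia, Faris, Tamsin (3). Rania has no reports. So Eulalia's organization is 2 direct reports plus everyone under them: 4 + 1 = 5.

5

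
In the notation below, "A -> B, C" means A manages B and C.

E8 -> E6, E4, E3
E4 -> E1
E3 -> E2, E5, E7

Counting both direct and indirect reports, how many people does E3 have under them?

E3 directly manages E2, E5, E7. E2 has no reports. E5 has no reports. E7 has no reports. So E3's organization is 3 direct reports plus everyone under them: 1 + 1 + 1 = 3.

3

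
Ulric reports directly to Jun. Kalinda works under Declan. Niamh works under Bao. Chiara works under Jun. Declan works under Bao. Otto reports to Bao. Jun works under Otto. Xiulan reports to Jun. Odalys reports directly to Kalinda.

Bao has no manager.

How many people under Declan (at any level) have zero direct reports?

The only person in Declan's organization with no one reporting to them is Odalys. That is 1.

1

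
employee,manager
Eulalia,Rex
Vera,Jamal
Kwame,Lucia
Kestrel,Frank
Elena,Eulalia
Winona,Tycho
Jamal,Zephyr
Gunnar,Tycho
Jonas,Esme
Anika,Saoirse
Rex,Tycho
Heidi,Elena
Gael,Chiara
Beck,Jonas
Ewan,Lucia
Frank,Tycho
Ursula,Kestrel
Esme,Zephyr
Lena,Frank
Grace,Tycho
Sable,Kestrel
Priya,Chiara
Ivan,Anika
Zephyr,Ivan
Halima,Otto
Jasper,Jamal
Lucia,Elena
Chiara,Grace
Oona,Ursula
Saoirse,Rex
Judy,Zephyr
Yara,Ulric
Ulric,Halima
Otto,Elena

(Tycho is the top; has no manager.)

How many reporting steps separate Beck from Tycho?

Chain from Beck up to Tycho: Beck → Jonas → Esme → Zephyr → Ivan → Anika → Saoirse → Rex → Tycho. That is 8 steps up, so Beck is 8 levels below Tycho.

8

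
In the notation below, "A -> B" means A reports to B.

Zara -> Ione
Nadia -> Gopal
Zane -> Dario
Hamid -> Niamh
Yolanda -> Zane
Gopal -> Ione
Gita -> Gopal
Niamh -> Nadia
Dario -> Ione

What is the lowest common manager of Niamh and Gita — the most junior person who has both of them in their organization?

Niamh's chain of managers is Nadia, Gopal, Ione. Gita's chain of managers is Gopal, Ione. The first manager that appears in both chains is Gopal.

Gopal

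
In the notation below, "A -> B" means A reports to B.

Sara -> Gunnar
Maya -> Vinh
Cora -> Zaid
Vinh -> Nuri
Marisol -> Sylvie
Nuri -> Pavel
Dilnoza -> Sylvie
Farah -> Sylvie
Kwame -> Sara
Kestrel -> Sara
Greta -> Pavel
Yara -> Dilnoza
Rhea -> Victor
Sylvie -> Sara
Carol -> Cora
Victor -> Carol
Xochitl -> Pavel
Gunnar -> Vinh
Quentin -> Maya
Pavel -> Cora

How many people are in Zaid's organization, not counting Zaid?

Zaid directly manages Cora. Under Cora: Carol, Victor, Rhea, Pavel, Greta, Xochitl, Nuri, Vinh, Gunnar, Sara, Kestrel, Sylvie, Marisol, Farah, Dilnoza, Yara, Kwame, Maya, Quentin (19). That's 20 in total.

20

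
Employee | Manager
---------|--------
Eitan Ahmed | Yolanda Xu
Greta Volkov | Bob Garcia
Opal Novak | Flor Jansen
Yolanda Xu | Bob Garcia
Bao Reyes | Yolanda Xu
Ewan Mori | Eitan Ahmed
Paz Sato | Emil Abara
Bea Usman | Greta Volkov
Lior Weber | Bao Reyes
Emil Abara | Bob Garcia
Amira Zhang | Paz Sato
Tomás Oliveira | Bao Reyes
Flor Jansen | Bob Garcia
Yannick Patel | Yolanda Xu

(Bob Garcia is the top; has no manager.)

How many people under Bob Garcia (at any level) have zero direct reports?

The people in Bob Garcia's organization with no one reporting to them are Amira Zhang, Opal Novak, Bea Usman, Yannick Patel, Ewan Mori, Tomás Oliveira, Lior Weber. That is 7.

7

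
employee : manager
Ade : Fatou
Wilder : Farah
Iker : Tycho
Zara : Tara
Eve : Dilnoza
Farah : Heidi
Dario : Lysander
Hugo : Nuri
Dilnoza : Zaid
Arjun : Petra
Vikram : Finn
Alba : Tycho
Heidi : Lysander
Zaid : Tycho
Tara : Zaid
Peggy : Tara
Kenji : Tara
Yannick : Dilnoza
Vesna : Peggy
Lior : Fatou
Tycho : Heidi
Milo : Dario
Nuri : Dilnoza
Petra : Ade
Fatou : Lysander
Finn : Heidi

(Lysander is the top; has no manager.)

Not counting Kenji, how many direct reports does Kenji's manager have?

Kenji reports to Tara. Tara's other direct reports are Zara, Peggy — 2 peers.

2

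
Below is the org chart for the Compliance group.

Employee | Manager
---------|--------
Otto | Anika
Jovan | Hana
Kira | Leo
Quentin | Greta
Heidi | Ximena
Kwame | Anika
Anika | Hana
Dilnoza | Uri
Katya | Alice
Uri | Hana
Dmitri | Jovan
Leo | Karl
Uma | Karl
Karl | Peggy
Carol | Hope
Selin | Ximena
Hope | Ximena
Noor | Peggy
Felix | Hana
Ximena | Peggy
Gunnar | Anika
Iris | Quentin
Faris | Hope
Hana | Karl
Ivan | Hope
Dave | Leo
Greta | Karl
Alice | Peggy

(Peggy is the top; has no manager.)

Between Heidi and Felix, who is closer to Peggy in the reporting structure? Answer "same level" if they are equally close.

Heidi

Heidi is 2 levels below Peggy; Felix is 3. Heidi is higher.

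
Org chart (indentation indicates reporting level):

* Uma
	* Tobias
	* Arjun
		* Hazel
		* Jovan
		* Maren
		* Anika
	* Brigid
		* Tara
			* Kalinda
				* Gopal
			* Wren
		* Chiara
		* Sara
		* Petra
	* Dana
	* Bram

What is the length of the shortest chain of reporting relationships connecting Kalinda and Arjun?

4

Kalinda is 3 levels below Uma, and Arjun is 1 level below Uma (their lowest common manager). The shortest path runs up from Kalinda to Uma and back down to Arjun: 3 + 1 = 4 links.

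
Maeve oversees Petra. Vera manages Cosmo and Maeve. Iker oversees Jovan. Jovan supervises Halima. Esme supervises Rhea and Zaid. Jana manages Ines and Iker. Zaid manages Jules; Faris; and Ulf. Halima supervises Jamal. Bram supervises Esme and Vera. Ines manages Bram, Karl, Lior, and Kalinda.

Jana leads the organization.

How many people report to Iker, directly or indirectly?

3

Iker directly manages Jovan. Under Jovan: Halima, Jamal (2). That's 3 in total.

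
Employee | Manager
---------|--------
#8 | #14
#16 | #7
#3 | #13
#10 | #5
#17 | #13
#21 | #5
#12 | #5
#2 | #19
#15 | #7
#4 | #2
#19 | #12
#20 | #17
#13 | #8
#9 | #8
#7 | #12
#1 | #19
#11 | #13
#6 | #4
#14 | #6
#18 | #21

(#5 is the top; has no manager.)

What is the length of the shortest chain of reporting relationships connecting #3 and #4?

5

#3 is in #4's organization: the chain from #3 up to #4 is #3 → #13 → #8 → #14 → #6 → #4, which is 5 links.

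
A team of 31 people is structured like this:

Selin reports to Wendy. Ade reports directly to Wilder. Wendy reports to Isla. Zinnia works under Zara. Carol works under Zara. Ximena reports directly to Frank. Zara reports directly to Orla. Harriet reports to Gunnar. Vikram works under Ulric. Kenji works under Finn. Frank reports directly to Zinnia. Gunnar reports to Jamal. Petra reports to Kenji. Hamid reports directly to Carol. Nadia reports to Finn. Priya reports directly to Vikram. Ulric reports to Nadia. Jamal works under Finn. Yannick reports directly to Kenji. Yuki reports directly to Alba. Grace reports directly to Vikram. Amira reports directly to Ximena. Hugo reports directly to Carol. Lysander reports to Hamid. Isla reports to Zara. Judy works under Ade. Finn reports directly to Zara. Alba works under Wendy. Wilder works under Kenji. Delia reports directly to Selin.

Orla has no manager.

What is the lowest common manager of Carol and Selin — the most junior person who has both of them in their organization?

Carol's chain of managers is Zara, Orla. Selin's chain of managers is Wendy, Isla, Zara, Orla. The first manager that appears in both chains is Zara.

Zara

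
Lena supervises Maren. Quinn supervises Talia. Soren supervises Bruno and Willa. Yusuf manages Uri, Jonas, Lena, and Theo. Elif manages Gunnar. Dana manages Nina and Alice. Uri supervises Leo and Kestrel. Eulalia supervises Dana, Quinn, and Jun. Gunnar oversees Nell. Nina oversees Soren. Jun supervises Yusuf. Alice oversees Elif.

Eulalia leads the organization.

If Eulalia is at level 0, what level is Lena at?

Chain from Lena up to Eulalia: Lena → Yusuf → Jun → Eulalia. That is 3 steps up, so Lena is 3 levels below Eulalia.

3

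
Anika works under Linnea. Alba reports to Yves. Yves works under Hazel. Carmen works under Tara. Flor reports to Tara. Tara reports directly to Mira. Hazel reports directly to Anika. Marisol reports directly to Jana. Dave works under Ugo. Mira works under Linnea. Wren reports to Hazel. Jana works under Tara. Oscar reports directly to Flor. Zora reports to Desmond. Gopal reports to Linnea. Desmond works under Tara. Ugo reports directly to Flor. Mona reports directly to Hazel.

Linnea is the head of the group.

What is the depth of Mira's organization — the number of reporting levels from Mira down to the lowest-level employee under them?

4

The longest chain under Mira runs Mira → Tara → Flor → Ugo → Dave, which is 4 levels below Mira.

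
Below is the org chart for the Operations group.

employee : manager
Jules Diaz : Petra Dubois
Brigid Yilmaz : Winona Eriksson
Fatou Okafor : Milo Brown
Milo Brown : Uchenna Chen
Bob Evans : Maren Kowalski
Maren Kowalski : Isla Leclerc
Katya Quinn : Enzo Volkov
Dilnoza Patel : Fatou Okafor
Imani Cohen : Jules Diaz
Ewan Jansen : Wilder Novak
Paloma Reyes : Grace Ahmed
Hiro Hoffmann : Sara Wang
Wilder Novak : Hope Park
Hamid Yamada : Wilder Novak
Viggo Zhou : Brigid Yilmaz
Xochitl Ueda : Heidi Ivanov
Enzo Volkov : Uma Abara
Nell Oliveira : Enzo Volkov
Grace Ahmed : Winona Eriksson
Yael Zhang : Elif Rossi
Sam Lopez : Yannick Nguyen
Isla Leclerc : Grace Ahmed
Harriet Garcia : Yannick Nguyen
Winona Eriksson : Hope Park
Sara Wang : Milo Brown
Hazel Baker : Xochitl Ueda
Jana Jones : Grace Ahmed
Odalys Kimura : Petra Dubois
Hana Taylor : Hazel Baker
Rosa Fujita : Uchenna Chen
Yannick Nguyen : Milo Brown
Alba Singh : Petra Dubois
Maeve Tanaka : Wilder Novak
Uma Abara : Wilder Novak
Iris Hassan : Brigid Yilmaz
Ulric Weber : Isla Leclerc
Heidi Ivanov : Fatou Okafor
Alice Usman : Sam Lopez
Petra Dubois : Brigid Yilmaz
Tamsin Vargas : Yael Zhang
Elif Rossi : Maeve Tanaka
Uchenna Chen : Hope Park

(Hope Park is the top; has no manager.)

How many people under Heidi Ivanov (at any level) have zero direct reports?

1

The only person in Heidi Ivanov's organization with no one reporting to them is Hana Taylor. That is 1.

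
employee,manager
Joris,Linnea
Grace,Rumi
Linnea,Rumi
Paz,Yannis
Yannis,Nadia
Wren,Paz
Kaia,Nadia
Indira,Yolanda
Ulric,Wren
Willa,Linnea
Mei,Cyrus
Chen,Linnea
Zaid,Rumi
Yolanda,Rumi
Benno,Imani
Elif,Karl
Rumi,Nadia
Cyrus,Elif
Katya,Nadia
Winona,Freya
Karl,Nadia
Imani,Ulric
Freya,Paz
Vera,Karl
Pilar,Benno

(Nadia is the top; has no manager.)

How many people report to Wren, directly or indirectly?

4

Wren directly manages Ulric. Under Ulric: Imani, Benno, Pilar (3). That's 4 in total.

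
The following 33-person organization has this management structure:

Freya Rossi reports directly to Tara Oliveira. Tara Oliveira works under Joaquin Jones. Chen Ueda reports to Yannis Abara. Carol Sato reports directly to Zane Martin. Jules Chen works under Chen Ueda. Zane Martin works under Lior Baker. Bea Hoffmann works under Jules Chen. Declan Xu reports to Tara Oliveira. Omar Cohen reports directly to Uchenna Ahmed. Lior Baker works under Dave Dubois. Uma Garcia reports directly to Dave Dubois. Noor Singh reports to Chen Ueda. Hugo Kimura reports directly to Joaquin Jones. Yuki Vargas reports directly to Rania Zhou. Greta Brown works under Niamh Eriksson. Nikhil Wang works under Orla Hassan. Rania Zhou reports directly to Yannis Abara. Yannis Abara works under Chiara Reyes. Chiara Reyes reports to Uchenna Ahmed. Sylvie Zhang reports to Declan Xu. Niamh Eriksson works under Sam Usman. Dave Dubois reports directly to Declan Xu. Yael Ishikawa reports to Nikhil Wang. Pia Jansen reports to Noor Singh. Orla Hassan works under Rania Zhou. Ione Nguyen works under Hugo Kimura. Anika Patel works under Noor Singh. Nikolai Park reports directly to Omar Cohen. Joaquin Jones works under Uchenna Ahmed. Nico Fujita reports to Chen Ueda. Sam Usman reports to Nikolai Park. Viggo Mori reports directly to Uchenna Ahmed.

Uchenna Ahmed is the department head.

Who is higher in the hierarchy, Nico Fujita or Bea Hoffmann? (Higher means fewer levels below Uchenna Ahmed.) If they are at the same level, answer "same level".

Nico Fujita is 4 levels below Uchenna Ahmed; Bea Hoffmann is 5. Nico Fujita is higher.

Nico Fujita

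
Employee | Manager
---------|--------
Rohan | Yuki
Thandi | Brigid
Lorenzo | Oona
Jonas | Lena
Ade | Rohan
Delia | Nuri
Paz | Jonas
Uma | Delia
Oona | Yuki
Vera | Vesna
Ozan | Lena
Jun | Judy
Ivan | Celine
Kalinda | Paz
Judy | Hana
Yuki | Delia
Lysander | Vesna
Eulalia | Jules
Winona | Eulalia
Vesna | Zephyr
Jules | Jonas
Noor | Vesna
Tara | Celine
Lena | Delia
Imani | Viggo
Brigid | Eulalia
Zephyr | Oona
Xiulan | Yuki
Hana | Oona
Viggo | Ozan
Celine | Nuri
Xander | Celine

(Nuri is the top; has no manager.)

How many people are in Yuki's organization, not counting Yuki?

Yuki directly manages Oona, Rohan, Xiulan. Under Oona: Zephyr, Vesna, Vera, Noor, Lysander, Hana, Judy, Jun, Lorenzo (9). Under Rohan: Ade (1). Xiulan has no reports. So Yuki's organization is 3 direct reports plus everyone under them: 10 + 2 + 1 = 13.

13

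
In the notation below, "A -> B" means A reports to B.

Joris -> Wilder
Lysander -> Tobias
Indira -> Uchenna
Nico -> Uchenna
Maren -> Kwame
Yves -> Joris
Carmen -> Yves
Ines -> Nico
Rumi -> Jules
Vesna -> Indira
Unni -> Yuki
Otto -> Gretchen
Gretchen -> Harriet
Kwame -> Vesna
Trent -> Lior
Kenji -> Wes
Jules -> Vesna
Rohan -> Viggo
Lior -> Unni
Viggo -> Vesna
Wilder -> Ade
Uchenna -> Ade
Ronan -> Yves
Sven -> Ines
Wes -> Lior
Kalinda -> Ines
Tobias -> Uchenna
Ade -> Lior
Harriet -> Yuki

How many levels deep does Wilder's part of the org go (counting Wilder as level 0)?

3

The longest chain under Wilder runs Wilder → Joris → Yves → Ronan, which is 3 levels below Wilder.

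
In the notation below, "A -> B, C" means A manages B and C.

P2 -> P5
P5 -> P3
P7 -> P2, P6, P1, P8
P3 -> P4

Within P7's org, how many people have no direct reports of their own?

4

The people in P7's organization with no one reporting to them are P8, P1, P6, P4. That is 4.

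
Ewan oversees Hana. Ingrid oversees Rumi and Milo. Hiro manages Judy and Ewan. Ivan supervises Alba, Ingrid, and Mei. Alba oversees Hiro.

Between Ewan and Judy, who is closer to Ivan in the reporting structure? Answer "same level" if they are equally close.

Both Ewan and Judy are 3 levels below Ivan.

same level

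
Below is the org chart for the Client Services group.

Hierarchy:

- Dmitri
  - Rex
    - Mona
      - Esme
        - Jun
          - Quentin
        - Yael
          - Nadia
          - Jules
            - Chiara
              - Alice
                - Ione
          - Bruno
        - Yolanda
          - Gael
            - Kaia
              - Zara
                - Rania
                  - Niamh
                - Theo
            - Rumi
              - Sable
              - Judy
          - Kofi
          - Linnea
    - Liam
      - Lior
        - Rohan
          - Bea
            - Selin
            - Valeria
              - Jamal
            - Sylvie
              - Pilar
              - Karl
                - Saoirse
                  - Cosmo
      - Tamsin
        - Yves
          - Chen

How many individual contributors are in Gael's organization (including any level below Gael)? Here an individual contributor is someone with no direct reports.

The people in Gael's organization with no one reporting to them are Judy, Sable, Theo, Niamh. That is 4.

4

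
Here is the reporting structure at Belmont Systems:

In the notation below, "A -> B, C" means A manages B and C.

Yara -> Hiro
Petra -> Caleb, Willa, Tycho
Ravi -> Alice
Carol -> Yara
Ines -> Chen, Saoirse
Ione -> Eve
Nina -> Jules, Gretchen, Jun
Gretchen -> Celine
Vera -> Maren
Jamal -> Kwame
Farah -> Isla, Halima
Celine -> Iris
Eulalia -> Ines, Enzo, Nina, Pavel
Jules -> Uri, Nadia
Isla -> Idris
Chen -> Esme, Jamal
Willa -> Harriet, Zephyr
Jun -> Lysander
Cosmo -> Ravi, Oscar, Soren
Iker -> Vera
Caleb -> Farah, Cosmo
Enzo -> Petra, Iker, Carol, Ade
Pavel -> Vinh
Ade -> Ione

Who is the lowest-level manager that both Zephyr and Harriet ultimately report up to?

Zephyr's chain of managers is Willa, Petra, Enzo, Eulalia. Harriet's chain of managers is Willa, Petra, Enzo, Eulalia. The first manager that appears in both chains is Willa.

Willa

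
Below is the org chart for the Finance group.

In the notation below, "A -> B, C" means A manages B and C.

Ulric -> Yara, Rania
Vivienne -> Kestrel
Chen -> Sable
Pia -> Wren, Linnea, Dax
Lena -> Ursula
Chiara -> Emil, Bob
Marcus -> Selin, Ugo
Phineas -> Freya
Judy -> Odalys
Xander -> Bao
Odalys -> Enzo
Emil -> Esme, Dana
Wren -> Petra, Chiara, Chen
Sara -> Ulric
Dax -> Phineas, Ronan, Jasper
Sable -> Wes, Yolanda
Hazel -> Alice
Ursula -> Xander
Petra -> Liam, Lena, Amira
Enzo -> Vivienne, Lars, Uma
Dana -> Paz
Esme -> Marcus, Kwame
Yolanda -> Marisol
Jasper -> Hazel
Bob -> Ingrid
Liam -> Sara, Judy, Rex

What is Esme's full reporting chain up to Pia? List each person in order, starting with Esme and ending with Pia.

Esme reports to Emil. Emil reports to Chiara. Chiara reports to Wren. Wren reports to Pia. Pia is at the top.

Esme -> Emil -> Chiara -> Wren -> Pia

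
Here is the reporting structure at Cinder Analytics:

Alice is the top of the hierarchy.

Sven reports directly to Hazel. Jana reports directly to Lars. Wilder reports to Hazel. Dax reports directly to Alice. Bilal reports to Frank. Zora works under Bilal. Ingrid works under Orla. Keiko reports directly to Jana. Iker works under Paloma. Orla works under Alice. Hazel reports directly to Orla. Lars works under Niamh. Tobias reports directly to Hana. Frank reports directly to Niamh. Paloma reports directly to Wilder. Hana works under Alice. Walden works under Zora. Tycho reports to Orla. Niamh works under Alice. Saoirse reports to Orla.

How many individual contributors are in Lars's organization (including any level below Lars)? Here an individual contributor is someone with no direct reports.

1

The only person in Lars's organization with no one reporting to them is Keiko. That is 1.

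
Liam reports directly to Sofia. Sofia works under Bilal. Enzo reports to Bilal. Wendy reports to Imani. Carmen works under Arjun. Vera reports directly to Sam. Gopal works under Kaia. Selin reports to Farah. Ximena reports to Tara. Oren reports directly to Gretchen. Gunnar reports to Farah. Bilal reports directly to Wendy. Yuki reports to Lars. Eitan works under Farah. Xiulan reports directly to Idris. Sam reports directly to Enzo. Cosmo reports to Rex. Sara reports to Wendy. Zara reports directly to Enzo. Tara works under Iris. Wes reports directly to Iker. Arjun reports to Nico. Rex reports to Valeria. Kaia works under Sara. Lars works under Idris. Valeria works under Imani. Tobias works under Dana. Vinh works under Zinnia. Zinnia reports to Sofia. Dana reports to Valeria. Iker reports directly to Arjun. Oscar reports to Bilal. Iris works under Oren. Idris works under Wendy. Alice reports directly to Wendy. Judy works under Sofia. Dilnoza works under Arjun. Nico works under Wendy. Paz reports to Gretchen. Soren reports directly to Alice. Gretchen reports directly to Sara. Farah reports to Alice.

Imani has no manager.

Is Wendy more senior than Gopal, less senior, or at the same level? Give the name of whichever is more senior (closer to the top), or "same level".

Wendy is 1 level below Imani; Gopal is 4. Wendy is higher.

Wendy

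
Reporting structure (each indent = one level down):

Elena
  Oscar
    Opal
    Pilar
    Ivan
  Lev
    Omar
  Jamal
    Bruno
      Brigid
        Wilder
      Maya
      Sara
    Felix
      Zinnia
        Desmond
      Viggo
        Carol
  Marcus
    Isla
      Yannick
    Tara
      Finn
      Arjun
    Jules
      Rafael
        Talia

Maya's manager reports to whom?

Jamal

Maya reports to Bruno, and Bruno reports to Jamal. So Maya's skip-level manager is Jamal.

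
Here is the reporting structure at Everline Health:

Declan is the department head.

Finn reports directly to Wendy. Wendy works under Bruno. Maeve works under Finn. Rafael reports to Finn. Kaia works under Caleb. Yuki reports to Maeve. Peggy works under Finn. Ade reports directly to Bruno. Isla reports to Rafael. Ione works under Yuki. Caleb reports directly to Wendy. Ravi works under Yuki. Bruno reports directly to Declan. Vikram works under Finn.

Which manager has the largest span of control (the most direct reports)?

Finn

Direct-report counts: Declan has 1; Bruno has 2; Wendy has 2; Finn has 4; Maeve has 1; Yuki has 2; Rafael has 1; Caleb has 1. The largest is 4, held by Finn.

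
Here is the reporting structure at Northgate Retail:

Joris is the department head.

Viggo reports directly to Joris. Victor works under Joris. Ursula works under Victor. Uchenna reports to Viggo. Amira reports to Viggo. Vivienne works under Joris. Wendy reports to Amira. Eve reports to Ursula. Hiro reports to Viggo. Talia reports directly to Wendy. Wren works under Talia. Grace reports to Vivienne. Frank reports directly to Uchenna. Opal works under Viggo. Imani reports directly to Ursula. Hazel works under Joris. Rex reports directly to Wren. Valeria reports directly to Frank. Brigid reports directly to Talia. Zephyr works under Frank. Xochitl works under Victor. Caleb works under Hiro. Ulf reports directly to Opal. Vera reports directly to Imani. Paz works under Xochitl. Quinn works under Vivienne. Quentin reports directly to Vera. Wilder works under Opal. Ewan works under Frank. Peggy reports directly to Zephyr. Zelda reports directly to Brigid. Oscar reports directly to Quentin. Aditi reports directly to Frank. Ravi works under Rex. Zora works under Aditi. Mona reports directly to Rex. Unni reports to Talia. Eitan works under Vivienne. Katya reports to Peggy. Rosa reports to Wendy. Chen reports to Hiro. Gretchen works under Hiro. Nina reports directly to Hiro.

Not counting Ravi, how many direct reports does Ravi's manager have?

Ravi reports to Rex. Rex's other direct reports are Mona — 1 peer.

1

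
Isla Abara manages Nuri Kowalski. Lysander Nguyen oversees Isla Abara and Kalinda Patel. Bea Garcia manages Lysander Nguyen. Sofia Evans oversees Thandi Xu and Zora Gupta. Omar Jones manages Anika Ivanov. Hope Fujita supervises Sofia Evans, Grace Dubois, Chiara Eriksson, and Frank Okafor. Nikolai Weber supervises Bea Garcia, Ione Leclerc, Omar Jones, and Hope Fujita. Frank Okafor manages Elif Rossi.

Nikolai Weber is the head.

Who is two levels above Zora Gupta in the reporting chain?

Hope Fujita

Zora Gupta reports to Sofia Evans, and Sofia Evans reports to Hope Fujita. So Zora Gupta's skip-level manager is Hope Fujita.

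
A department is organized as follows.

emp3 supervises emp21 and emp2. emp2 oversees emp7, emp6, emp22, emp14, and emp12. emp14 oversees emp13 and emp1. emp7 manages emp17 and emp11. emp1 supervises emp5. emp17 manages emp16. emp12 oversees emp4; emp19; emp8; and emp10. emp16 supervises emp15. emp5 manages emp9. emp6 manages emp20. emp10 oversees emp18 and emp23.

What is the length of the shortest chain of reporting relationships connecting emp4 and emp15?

6

emp4 is 2 levels below emp2, and emp15 is 4 levels below emp2 (their lowest common manager). The shortest path runs up from emp4 to emp2 and back down to emp15: 2 + 4 = 6 links.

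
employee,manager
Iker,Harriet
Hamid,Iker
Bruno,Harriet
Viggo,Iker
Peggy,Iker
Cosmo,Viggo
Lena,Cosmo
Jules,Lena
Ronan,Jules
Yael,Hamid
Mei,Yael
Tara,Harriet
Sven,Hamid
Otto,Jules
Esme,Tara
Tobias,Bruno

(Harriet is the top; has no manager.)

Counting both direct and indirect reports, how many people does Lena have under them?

Lena directly manages Jules. Under Jules: Otto, Ronan (2). That's 3 in total.

3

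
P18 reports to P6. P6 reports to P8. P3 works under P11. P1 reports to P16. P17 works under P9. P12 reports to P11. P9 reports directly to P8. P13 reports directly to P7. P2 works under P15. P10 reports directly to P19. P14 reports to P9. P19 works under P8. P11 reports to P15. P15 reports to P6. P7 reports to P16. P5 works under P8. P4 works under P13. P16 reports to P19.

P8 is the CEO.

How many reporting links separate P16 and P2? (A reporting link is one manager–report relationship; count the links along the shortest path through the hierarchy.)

5

P16 is 2 levels below P8, and P2 is 3 levels below P8 (their lowest common manager). The shortest path runs up from P16 to P8 and back down to P2: 2 + 3 = 5 links.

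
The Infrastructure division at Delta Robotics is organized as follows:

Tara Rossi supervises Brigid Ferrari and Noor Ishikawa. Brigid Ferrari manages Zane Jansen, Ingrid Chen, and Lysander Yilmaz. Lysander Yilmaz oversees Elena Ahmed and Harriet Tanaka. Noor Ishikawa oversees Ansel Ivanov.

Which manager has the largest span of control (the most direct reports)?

Direct-report counts: Tara Rossi has 2; Noor Ishikawa has 1; Brigid Ferrari has 3; Lysander Yilmaz has 2. The largest is 3, held by Brigid Ferrari.

Brigid Ferrari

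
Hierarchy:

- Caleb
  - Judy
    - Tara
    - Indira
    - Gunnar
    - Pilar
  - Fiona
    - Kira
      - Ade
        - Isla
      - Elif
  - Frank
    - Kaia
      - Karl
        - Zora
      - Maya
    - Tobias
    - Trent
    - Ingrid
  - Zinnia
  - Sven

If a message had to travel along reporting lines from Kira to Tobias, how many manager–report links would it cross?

Kira is 2 levels below Caleb, and Tobias is 2 levels below Caleb (their lowest common manager). The shortest path runs up from Kira to Caleb and back down to Tobias: 2 + 2 = 4 links.

4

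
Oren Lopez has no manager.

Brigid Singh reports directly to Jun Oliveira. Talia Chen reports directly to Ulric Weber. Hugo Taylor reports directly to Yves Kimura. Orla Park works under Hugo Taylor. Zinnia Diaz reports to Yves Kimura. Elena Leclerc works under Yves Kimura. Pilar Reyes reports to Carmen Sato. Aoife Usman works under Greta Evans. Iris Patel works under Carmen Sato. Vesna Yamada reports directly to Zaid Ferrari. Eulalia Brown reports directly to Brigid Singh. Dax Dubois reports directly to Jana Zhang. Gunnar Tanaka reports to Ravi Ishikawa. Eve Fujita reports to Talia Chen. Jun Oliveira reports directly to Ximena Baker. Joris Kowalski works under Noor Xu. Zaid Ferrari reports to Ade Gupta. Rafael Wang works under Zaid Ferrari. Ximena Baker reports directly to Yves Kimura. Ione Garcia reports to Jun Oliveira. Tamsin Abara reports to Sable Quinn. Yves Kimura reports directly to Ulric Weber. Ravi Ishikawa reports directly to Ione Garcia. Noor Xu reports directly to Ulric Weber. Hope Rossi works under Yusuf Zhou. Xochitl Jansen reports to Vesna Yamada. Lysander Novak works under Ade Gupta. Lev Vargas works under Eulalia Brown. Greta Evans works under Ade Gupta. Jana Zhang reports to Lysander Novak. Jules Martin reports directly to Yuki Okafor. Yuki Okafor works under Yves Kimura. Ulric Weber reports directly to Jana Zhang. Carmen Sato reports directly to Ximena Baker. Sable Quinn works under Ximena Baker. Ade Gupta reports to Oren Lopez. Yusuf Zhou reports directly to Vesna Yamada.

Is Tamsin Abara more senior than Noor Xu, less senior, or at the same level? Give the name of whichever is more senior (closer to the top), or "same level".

Noor Xu

Tamsin Abara is 8 levels below Oren Lopez; Noor Xu is 5. Noor Xu is higher.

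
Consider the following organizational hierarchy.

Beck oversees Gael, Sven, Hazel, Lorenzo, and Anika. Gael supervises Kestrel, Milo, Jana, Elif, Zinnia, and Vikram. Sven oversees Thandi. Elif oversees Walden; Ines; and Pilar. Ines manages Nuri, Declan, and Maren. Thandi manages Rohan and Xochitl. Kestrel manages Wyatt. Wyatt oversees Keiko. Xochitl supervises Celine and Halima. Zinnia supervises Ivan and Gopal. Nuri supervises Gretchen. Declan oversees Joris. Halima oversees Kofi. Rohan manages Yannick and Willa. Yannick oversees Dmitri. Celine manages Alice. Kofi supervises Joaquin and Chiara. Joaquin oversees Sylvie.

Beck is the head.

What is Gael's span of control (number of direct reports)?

6

Gael directly manages Vikram, Elif, Kestrel, Zinnia, Jana, Milo. That is 6 direct reports.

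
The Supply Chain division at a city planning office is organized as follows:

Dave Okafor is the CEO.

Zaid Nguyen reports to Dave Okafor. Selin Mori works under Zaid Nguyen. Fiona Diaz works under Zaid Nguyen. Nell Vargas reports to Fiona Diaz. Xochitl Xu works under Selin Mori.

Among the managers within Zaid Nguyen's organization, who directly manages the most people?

Zaid Nguyen

Direct-report counts within Zaid Nguyen's organization: Zaid Nguyen has 2; Fiona Diaz has 1; Selin Mori has 1. The largest is 2, held by Zaid Nguyen.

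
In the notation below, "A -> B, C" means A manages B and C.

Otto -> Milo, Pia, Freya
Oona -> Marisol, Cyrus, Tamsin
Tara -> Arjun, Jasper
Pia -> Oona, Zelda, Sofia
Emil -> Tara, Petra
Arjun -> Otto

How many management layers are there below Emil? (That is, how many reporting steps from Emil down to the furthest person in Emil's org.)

The longest chain under Emil runs Emil → Tara → Arjun → Otto → Pia → Oona → Tamsin, which is 6 levels below Emil.

6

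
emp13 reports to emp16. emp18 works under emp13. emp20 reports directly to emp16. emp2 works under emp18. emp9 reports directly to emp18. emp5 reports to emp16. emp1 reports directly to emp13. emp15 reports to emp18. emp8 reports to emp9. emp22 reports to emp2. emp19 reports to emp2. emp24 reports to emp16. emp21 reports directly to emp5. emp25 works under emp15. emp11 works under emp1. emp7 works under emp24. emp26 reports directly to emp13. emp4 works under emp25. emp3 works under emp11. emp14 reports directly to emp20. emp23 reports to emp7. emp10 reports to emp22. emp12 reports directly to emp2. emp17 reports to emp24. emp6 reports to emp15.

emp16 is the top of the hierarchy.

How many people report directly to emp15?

2

emp15 directly manages emp25, emp6. That is 2 direct reports.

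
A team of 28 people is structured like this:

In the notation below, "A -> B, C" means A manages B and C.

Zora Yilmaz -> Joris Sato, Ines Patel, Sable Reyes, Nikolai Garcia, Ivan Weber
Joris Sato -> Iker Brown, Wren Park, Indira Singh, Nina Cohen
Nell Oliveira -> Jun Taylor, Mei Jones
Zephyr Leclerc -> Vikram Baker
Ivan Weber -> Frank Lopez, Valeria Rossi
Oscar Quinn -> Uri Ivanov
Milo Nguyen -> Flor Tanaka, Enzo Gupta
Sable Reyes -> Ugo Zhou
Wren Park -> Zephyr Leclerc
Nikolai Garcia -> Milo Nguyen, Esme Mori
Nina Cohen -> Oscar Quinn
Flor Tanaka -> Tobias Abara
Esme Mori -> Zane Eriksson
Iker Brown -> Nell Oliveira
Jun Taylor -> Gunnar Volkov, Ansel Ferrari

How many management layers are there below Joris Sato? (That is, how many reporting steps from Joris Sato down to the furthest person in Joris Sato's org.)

The longest chain under Joris Sato runs Joris Sato → Iker Brown → Nell Oliveira → Jun Taylor → Ansel Ferrari, which is 4 levels below Joris Sato.

4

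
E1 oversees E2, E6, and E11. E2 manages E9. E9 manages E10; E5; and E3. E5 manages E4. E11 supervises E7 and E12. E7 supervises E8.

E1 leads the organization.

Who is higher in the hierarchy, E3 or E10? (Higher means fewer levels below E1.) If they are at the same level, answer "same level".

same level

Both E3 and E10 are 3 levels below E1.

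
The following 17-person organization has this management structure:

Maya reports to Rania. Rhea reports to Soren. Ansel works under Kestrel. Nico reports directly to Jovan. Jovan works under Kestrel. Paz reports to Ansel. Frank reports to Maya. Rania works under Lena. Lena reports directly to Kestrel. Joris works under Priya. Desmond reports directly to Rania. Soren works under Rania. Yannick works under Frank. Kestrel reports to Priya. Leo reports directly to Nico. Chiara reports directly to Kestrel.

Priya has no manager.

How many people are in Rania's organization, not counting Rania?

6

Rania directly manages Maya, Soren, Desmond. Under Maya: Frank, Yannick (2). Under Soren: Rhea (1). Desmond has no reports. So Rania's organization is 3 direct reports plus everyone under them: 3 + 2 + 1 = 6.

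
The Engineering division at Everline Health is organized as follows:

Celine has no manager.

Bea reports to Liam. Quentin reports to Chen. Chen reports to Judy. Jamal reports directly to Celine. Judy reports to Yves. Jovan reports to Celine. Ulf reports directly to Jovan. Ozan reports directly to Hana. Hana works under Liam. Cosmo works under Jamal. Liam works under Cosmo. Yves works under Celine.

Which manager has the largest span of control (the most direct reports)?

Direct-report counts: Celine has 3; Jovan has 1; Jamal has 1; Cosmo has 1; Liam has 2; Hana has 1; Yves has 1; Judy has 1; Chen has 1. The largest is 3, held by Celine.

Celine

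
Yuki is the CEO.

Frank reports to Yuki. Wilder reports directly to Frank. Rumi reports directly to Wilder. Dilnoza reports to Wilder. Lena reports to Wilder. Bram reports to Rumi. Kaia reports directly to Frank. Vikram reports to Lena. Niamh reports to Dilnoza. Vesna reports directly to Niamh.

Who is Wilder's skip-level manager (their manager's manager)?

Wilder reports to Frank, and Frank reports to Yuki. So Wilder's skip-level manager is Yuki.

Yuki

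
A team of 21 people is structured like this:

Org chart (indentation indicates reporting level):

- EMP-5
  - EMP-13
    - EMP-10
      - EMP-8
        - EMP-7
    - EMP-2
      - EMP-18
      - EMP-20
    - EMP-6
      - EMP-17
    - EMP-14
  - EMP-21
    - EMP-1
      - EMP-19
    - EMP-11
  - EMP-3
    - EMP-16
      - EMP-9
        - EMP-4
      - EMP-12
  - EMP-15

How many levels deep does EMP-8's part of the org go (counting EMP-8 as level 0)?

The longest chain under EMP-8 runs EMP-8 → EMP-7, which is 1 level below EMP-8.

1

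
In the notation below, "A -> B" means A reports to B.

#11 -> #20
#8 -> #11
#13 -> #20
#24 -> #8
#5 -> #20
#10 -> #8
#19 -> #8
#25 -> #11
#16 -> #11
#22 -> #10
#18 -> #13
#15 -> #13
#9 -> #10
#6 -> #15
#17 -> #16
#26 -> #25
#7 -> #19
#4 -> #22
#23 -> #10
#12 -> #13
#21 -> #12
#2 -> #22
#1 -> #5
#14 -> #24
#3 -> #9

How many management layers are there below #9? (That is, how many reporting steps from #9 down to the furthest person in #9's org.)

The longest chain under #9 runs #9 → #3, which is 1 level below #9.

1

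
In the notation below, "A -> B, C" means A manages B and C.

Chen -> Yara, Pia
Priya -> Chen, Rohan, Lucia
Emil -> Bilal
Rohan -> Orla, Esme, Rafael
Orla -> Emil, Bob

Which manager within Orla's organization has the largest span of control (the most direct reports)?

Orla

Direct-report counts within Orla's organization: Orla has 2; Emil has 1. The largest is 2, held by Orla.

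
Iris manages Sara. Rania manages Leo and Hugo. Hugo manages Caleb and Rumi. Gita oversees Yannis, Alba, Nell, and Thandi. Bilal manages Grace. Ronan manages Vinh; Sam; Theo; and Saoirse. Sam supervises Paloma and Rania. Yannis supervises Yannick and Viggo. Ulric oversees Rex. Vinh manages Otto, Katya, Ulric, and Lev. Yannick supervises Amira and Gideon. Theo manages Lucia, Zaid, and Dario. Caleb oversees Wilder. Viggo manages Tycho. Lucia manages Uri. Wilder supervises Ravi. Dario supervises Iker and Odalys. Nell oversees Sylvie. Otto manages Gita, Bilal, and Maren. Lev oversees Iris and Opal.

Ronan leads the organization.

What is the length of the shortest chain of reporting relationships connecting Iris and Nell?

Iris is 2 levels below Vinh, and Nell is 3 levels below Vinh (their lowest common manager). The shortest path runs up from Iris to Vinh and back down to Nell: 2 + 3 = 5 links.

5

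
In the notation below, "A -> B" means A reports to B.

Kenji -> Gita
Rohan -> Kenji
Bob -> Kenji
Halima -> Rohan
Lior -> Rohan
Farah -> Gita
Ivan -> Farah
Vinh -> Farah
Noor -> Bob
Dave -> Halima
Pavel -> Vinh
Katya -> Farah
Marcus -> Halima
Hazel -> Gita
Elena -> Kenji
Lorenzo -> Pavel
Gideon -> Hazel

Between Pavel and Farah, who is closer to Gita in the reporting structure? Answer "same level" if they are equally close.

Pavel is 3 levels below Gita; Farah is 1. Farah is higher.

Farah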